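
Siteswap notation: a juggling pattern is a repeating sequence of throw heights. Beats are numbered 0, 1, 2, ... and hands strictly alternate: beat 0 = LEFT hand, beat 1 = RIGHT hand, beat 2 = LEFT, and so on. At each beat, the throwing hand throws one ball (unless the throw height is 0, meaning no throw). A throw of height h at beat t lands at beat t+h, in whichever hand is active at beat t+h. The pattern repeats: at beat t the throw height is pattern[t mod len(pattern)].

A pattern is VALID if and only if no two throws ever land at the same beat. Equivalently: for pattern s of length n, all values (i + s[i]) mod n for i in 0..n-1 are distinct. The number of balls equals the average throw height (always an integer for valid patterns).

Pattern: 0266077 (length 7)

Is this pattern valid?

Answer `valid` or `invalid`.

i=0: (i + s[i]) mod n = (0 + 0) mod 7 = 0
i=1: (i + s[i]) mod n = (1 + 2) mod 7 = 3
i=2: (i + s[i]) mod n = (2 + 6) mod 7 = 1
i=3: (i + s[i]) mod n = (3 + 6) mod 7 = 2
i=4: (i + s[i]) mod n = (4 + 0) mod 7 = 4
i=5: (i + s[i]) mod n = (5 + 7) mod 7 = 5
i=6: (i + s[i]) mod n = (6 + 7) mod 7 = 6
Residues: [0, 3, 1, 2, 4, 5, 6], distinct: True

Answer: valid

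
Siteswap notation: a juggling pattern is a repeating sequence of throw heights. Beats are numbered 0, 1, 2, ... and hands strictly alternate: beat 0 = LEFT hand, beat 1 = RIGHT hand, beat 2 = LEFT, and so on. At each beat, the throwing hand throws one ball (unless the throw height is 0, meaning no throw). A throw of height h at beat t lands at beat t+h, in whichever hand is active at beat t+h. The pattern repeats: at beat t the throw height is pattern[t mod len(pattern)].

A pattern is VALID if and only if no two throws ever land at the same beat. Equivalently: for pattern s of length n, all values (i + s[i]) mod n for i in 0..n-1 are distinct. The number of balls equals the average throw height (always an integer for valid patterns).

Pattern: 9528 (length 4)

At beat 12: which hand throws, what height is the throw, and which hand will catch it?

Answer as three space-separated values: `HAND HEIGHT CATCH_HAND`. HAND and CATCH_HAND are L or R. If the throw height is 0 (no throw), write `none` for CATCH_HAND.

Beat 12: 12 mod 2 = 0, so hand = L
Throw height = pattern[12 mod 4] = pattern[0] = 9
Lands at beat 12+9=21, 21 mod 2 = 1, so catch hand = R

Answer: L 9 R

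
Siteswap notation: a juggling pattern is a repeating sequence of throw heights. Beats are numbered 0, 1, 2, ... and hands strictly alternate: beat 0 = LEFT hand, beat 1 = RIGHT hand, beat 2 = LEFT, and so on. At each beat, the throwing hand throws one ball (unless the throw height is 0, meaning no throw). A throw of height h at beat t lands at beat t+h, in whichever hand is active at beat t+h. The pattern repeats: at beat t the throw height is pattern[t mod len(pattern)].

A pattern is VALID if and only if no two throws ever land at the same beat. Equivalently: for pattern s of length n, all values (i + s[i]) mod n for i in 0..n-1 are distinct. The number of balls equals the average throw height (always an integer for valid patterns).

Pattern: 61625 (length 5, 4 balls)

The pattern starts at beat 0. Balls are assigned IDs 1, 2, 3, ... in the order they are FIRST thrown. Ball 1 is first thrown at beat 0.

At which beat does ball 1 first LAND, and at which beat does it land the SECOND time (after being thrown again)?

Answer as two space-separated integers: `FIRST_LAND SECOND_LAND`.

Answer: 6 7

Derivation:
Beat 0 (L): throw ball1 h=6 -> lands@6:L; in-air after throw: [b1@6:L]
Beat 1 (R): throw ball2 h=1 -> lands@2:L; in-air after throw: [b2@2:L b1@6:L]
Beat 2 (L): throw ball2 h=6 -> lands@8:L; in-air after throw: [b1@6:L b2@8:L]
Beat 3 (R): throw ball3 h=2 -> lands@5:R; in-air after throw: [b3@5:R b1@6:L b2@8:L]
Beat 4 (L): throw ball4 h=5 -> lands@9:R; in-air after throw: [b3@5:R b1@6:L b2@8:L b4@9:R]
Beat 5 (R): throw ball3 h=6 -> lands@11:R; in-air after throw: [b1@6:L b2@8:L b4@9:R b3@11:R]
Beat 6 (L): throw ball1 h=1 -> lands@7:R; in-air after throw: [b1@7:R b2@8:L b4@9:R b3@11:R]
Beat 7 (R): throw ball1 h=6 -> lands@13:R; in-air after throw: [b2@8:L b4@9:R b3@11:R b1@13:R]
Ball 1: thrown@0 h=6 -> first land @6; rethrown@6 h=1 -> second land @7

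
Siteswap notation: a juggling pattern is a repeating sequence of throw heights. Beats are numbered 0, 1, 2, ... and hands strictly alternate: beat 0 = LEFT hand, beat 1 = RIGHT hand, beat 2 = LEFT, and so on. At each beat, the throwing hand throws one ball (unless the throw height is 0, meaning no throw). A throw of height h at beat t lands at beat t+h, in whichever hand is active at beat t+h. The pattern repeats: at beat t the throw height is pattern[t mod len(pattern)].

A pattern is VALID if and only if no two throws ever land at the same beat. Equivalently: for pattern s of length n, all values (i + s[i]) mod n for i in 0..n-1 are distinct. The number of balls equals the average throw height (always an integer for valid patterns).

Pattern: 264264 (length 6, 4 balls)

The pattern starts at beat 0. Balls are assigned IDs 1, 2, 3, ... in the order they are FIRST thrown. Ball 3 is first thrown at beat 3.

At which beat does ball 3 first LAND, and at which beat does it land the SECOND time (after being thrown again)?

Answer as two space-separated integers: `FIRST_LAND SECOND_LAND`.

Beat 0 (L): throw ball1 h=2 -> lands@2:L; in-air after throw: [b1@2:L]
Beat 1 (R): throw ball2 h=6 -> lands@7:R; in-air after throw: [b1@2:L b2@7:R]
Beat 2 (L): throw ball1 h=4 -> lands@6:L; in-air after throw: [b1@6:L b2@7:R]
Beat 3 (R): throw ball3 h=2 -> lands@5:R; in-air after throw: [b3@5:R b1@6:L b2@7:R]
Beat 4 (L): throw ball4 h=6 -> lands@10:L; in-air after throw: [b3@5:R b1@6:L b2@7:R b4@10:L]
Beat 5 (R): throw ball3 h=4 -> lands@9:R; in-air after throw: [b1@6:L b2@7:R b3@9:R b4@10:L]
Beat 6 (L): throw ball1 h=2 -> lands@8:L; in-air after throw: [b2@7:R b1@8:L b3@9:R b4@10:L]
Beat 7 (R): throw ball2 h=6 -> lands@13:R; in-air after throw: [b1@8:L b3@9:R b4@10:L b2@13:R]
Beat 8 (L): throw ball1 h=4 -> lands@12:L; in-air after throw: [b3@9:R b4@10:L b1@12:L b2@13:R]
Beat 9 (R): throw ball3 h=2 -> lands@11:R; in-air after throw: [b4@10:L b3@11:R b1@12:L b2@13:R]
Ball 3: thrown@3 h=2 -> first land @5; rethrown@5 h=4 -> second land @9

Answer: 5 9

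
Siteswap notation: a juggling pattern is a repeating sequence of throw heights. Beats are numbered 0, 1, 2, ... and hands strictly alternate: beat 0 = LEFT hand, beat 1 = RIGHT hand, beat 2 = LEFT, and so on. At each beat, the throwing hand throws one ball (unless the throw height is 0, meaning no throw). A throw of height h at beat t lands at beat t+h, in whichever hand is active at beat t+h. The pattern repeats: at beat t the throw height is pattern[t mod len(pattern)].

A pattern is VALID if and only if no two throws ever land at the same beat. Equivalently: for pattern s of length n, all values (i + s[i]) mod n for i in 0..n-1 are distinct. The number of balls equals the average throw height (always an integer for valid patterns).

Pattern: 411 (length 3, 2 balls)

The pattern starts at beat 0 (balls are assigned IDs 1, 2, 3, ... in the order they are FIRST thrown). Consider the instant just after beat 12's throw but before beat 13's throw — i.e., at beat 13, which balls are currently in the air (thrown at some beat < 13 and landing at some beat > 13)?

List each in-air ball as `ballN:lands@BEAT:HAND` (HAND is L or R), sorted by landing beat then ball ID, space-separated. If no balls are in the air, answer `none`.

Beat 0 (L): throw ball1 h=4 -> lands@4:L; in-air after throw: [b1@4:L]
Beat 1 (R): throw ball2 h=1 -> lands@2:L; in-air after throw: [b2@2:L b1@4:L]
Beat 2 (L): throw ball2 h=1 -> lands@3:R; in-air after throw: [b2@3:R b1@4:L]
Beat 3 (R): throw ball2 h=4 -> lands@7:R; in-air after throw: [b1@4:L b2@7:R]
Beat 4 (L): throw ball1 h=1 -> lands@5:R; in-air after throw: [b1@5:R b2@7:R]
Beat 5 (R): throw ball1 h=1 -> lands@6:L; in-air after throw: [b1@6:L b2@7:R]
Beat 6 (L): throw ball1 h=4 -> lands@10:L; in-air after throw: [b2@7:R b1@10:L]
Beat 7 (R): throw ball2 h=1 -> lands@8:L; in-air after throw: [b2@8:L b1@10:L]
Beat 8 (L): throw ball2 h=1 -> lands@9:R; in-air after throw: [b2@9:R b1@10:L]
Beat 9 (R): throw ball2 h=4 -> lands@13:R; in-air after throw: [b1@10:L b2@13:R]
Beat 10 (L): throw ball1 h=1 -> lands@11:R; in-air after throw: [b1@11:R b2@13:R]
Beat 11 (R): throw ball1 h=1 -> lands@12:L; in-air after throw: [b1@12:L b2@13:R]
Beat 12 (L): throw ball1 h=4 -> lands@16:L; in-air after throw: [b2@13:R b1@16:L]
Beat 13 (R): throw ball2 h=1 -> lands@14:L; in-air after throw: [b2@14:L b1@16:L]

Answer: ball1:lands@16:L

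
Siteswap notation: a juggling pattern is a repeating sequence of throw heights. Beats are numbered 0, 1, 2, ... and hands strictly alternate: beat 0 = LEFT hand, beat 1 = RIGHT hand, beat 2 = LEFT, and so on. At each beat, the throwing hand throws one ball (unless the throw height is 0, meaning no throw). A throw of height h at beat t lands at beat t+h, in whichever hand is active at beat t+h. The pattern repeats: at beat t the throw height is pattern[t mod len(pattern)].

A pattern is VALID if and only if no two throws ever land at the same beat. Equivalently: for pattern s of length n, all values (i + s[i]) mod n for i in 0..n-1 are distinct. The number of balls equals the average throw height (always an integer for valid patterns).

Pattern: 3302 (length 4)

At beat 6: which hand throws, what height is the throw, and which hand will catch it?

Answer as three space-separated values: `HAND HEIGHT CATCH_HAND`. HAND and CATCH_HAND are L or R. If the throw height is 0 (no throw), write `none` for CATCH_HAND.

Beat 6: 6 mod 2 = 0, so hand = L
Throw height = pattern[6 mod 4] = pattern[2] = 0

Answer: L 0 none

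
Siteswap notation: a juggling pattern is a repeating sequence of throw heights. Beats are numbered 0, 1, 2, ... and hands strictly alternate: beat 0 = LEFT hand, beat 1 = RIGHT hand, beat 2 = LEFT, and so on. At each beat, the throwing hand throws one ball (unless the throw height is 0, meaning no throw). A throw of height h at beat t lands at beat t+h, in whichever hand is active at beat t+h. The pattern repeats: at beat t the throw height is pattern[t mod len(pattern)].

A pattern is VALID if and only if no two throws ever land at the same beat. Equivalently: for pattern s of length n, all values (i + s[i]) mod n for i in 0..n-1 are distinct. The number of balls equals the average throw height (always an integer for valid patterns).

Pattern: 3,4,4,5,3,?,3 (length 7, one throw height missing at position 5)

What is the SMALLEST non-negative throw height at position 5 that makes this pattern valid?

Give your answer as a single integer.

i=0: (0 + 3) mod 7 = 3
i=1: (1 + 4) mod 7 = 5
i=2: (2 + 4) mod 7 = 6
i=3: (3 + 5) mod 7 = 1
i=4: (4 + 3) mod 7 = 0
i=5: s[i]=? (unknown)
i=6: (6 + 3) mod 7 = 2
Known residues: [0, 1, 2, 3, 5, 6]; need a permutation of 0..6, so missing residue r = 4
Need (5 + s) mod 7 = 4; smallest s = (4 - 5) mod 7 = 6

Answer: 6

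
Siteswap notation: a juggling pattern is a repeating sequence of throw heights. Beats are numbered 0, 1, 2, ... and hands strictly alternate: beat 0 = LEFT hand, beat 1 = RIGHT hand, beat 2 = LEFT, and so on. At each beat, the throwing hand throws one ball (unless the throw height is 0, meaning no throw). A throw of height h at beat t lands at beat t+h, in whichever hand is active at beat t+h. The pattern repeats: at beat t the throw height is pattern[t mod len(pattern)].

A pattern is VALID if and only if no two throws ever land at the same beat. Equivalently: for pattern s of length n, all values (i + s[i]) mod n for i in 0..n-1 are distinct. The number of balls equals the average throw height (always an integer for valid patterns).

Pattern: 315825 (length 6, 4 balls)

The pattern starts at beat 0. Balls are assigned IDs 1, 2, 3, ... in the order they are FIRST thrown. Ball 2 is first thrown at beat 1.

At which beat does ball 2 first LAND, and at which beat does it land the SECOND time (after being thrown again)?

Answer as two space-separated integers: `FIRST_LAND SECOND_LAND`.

Answer: 2 7

Derivation:
Beat 0 (L): throw ball1 h=3 -> lands@3:R; in-air after throw: [b1@3:R]
Beat 1 (R): throw ball2 h=1 -> lands@2:L; in-air after throw: [b2@2:L b1@3:R]
Beat 2 (L): throw ball2 h=5 -> lands@7:R; in-air after throw: [b1@3:R b2@7:R]
Beat 3 (R): throw ball1 h=8 -> lands@11:R; in-air after throw: [b2@7:R b1@11:R]
Beat 4 (L): throw ball3 h=2 -> lands@6:L; in-air after throw: [b3@6:L b2@7:R b1@11:R]
Beat 5 (R): throw ball4 h=5 -> lands@10:L; in-air after throw: [b3@6:L b2@7:R b4@10:L b1@11:R]
Beat 6 (L): throw ball3 h=3 -> lands@9:R; in-air after throw: [b2@7:R b3@9:R b4@10:L b1@11:R]
Beat 7 (R): throw ball2 h=1 -> lands@8:L; in-air after throw: [b2@8:L b3@9:R b4@10:L b1@11:R]
Ball 2: thrown@1 h=1 -> first land @2; rethrown@2 h=5 -> second land @7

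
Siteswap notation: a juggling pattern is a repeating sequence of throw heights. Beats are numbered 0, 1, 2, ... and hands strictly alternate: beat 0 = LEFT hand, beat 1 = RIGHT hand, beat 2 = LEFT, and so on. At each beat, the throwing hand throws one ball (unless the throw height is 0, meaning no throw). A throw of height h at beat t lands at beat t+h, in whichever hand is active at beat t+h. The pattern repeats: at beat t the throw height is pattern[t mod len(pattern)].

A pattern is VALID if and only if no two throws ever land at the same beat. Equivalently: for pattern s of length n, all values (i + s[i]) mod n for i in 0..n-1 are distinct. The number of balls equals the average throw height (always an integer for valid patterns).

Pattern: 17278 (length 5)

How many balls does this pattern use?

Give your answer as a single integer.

Pattern = [1, 7, 2, 7, 8], length n = 5
  position 0: throw height = 1, running sum = 1
  position 1: throw height = 7, running sum = 8
  position 2: throw height = 2, running sum = 10
  position 3: throw height = 7, running sum = 17
  position 4: throw height = 8, running sum = 25
Total sum = 25; balls = sum / n = 25 / 5 = 5

Answer: 5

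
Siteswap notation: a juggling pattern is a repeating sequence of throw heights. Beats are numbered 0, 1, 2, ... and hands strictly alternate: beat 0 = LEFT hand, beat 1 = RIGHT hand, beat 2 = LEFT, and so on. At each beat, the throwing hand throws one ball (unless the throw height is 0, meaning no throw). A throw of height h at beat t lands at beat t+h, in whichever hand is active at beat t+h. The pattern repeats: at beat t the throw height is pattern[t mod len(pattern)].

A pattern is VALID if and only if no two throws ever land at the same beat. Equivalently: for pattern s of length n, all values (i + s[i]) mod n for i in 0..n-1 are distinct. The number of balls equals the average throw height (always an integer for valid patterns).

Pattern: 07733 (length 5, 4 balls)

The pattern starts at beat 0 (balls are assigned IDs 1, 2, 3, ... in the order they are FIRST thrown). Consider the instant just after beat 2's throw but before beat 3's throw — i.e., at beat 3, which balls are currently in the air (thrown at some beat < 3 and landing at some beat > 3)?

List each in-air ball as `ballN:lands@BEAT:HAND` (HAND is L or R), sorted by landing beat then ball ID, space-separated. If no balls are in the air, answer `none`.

Beat 1 (R): throw ball1 h=7 -> lands@8:L; in-air after throw: [b1@8:L]
Beat 2 (L): throw ball2 h=7 -> lands@9:R; in-air after throw: [b1@8:L b2@9:R]
Beat 3 (R): throw ball3 h=3 -> lands@6:L; in-air after throw: [b3@6:L b1@8:L b2@9:R]

Answer: ball1:lands@8:L ball2:lands@9:R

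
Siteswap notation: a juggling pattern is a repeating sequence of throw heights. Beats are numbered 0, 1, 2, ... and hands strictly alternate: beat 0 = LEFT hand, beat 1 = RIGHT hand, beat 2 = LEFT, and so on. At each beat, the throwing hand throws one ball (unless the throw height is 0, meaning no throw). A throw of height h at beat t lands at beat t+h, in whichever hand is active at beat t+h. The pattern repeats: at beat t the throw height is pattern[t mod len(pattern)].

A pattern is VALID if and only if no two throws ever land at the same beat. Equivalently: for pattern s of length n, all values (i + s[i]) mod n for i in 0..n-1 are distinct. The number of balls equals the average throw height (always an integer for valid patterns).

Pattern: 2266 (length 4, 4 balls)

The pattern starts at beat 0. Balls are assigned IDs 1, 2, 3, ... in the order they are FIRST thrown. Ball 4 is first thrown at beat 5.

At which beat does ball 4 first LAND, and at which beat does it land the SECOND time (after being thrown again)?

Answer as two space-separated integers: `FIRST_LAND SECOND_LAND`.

Answer: 7 13

Derivation:
Beat 0 (L): throw ball1 h=2 -> lands@2:L; in-air after throw: [b1@2:L]
Beat 1 (R): throw ball2 h=2 -> lands@3:R; in-air after throw: [b1@2:L b2@3:R]
Beat 2 (L): throw ball1 h=6 -> lands@8:L; in-air after throw: [b2@3:R b1@8:L]
Beat 3 (R): throw ball2 h=6 -> lands@9:R; in-air after throw: [b1@8:L b2@9:R]
Beat 4 (L): throw ball3 h=2 -> lands@6:L; in-air after throw: [b3@6:L b1@8:L b2@9:R]
Beat 5 (R): throw ball4 h=2 -> lands@7:R; in-air after throw: [b3@6:L b4@7:R b1@8:L b2@9:R]
Beat 6 (L): throw ball3 h=6 -> lands@12:L; in-air after throw: [b4@7:R b1@8:L b2@9:R b3@12:L]
Beat 7 (R): throw ball4 h=6 -> lands@13:R; in-air after throw: [b1@8:L b2@9:R b3@12:L b4@13:R]
Beat 8 (L): throw ball1 h=2 -> lands@10:L; in-air after throw: [b2@9:R b1@10:L b3@12:L b4@13:R]
Beat 9 (R): throw ball2 h=2 -> lands@11:R; in-air after throw: [b1@10:L b2@11:R b3@12:L b4@13:R]
Beat 10 (L): throw ball1 h=6 -> lands@16:L; in-air after throw: [b2@11:R b3@12:L b4@13:R b1@16:L]
Beat 11 (R): throw ball2 h=6 -> lands@17:R; in-air after throw: [b3@12:L b4@13:R b1@16:L b2@17:R]
Beat 12 (L): throw ball3 h=2 -> lands@14:L; in-air after throw: [b4@13:R b3@14:L b1@16:L b2@17:R]
Beat 13 (R): throw ball4 h=2 -> lands@15:R; in-air after throw: [b3@14:L b4@15:R b1@16:L b2@17:R]
Ball 4: thrown@5 h=2 -> first land @7; rethrown@7 h=6 -> second land @13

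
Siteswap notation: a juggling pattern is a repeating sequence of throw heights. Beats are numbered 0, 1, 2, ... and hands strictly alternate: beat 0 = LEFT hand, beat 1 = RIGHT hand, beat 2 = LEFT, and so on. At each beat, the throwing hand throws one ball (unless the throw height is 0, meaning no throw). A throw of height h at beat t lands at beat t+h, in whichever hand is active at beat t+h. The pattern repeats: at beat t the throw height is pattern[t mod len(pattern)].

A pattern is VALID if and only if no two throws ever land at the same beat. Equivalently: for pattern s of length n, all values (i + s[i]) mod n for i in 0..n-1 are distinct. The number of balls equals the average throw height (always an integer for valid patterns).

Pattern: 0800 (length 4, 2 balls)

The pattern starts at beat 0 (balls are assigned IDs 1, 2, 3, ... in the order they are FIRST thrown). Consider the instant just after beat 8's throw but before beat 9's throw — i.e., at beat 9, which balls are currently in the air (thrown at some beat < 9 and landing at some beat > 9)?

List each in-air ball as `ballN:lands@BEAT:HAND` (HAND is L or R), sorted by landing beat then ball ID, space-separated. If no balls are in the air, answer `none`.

Answer: ball2:lands@13:R

Derivation:
Beat 1 (R): throw ball1 h=8 -> lands@9:R; in-air after throw: [b1@9:R]
Beat 5 (R): throw ball2 h=8 -> lands@13:R; in-air after throw: [b1@9:R b2@13:R]
Beat 9 (R): throw ball1 h=8 -> lands@17:R; in-air after throw: [b2@13:R b1@17:R]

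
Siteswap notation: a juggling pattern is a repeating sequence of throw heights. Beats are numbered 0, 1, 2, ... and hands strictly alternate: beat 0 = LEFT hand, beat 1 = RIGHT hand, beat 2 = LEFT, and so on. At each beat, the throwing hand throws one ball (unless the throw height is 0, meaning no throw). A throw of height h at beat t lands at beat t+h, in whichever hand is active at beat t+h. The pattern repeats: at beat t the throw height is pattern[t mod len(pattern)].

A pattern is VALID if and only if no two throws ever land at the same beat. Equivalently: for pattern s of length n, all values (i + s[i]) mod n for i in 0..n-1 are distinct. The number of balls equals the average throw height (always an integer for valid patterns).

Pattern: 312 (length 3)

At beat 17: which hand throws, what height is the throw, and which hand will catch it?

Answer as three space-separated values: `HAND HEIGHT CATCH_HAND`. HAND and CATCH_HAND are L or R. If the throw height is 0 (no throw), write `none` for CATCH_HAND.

Beat 17: 17 mod 2 = 1, so hand = R
Throw height = pattern[17 mod 3] = pattern[2] = 2
Lands at beat 17+2=19, 19 mod 2 = 1, so catch hand = R

Answer: R 2 R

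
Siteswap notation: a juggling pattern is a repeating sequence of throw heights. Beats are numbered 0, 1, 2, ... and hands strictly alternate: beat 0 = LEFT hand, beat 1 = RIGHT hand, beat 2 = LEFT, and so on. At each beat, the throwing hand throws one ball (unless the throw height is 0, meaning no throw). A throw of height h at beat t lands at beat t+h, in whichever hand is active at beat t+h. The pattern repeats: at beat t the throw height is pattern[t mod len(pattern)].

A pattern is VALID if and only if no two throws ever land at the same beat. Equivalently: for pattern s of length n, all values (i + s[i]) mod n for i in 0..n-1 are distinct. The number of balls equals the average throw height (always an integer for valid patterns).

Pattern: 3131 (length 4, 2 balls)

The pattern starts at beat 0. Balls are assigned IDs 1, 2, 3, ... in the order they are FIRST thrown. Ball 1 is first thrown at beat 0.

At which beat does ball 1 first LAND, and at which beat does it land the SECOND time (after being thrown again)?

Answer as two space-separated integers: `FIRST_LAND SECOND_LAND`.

Answer: 3 4

Derivation:
Beat 0 (L): throw ball1 h=3 -> lands@3:R; in-air after throw: [b1@3:R]
Beat 1 (R): throw ball2 h=1 -> lands@2:L; in-air after throw: [b2@2:L b1@3:R]
Beat 2 (L): throw ball2 h=3 -> lands@5:R; in-air after throw: [b1@3:R b2@5:R]
Beat 3 (R): throw ball1 h=1 -> lands@4:L; in-air after throw: [b1@4:L b2@5:R]
Beat 4 (L): throw ball1 h=3 -> lands@7:R; in-air after throw: [b2@5:R b1@7:R]
Ball 1: thrown@0 h=3 -> first land @3; rethrown@3 h=1 -> second land @4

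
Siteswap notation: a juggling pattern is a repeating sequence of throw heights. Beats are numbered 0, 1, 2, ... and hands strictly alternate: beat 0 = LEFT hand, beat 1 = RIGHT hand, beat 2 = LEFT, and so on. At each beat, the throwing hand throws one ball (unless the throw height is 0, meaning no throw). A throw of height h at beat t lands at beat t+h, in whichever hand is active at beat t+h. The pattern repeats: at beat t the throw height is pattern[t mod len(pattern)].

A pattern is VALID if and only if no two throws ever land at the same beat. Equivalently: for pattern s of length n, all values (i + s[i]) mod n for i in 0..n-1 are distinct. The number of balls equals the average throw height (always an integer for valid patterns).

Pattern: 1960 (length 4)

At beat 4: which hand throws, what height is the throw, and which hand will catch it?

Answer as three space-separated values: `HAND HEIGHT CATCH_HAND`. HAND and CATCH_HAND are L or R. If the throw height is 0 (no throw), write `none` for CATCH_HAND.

Beat 4: 4 mod 2 = 0, so hand = L
Throw height = pattern[4 mod 4] = pattern[0] = 1
Lands at beat 4+1=5, 5 mod 2 = 1, so catch hand = R

Answer: L 1 R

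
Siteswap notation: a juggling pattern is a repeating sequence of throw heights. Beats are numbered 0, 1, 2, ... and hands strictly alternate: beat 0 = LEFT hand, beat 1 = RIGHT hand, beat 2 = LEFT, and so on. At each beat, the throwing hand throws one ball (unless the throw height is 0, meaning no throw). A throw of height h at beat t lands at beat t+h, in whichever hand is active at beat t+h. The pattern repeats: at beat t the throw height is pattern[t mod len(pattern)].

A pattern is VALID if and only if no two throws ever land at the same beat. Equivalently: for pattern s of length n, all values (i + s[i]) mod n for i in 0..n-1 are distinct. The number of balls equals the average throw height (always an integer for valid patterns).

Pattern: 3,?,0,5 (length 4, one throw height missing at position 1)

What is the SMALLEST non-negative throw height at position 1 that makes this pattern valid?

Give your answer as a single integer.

i=0: (0 + 3) mod 4 = 3
i=1: s[i]=? (unknown)
i=2: (2 + 0) mod 4 = 2
i=3: (3 + 5) mod 4 = 0
Known residues: [0, 2, 3]; need a permutation of 0..3, so missing residue r = 1
Need (1 + s) mod 4 = 1; smallest s = (1 - 1) mod 4 = 0

Answer: 0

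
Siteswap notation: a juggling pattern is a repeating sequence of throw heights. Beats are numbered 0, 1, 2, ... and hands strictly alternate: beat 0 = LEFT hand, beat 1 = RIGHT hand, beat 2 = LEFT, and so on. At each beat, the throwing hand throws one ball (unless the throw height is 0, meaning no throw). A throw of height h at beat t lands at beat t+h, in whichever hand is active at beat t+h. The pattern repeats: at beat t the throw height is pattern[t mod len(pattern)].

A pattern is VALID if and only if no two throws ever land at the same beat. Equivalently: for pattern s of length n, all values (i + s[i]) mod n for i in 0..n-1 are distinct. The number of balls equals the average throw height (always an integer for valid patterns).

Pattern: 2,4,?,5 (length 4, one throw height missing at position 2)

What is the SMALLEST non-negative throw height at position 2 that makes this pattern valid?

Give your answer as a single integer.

i=0: (0 + 2) mod 4 = 2
i=1: (1 + 4) mod 4 = 1
i=2: s[i]=? (unknown)
i=3: (3 + 5) mod 4 = 0
Known residues: [0, 1, 2]; need a permutation of 0..3, so missing residue r = 3
Need (2 + s) mod 4 = 3; smallest s = (3 - 2) mod 4 = 1

Answer: 1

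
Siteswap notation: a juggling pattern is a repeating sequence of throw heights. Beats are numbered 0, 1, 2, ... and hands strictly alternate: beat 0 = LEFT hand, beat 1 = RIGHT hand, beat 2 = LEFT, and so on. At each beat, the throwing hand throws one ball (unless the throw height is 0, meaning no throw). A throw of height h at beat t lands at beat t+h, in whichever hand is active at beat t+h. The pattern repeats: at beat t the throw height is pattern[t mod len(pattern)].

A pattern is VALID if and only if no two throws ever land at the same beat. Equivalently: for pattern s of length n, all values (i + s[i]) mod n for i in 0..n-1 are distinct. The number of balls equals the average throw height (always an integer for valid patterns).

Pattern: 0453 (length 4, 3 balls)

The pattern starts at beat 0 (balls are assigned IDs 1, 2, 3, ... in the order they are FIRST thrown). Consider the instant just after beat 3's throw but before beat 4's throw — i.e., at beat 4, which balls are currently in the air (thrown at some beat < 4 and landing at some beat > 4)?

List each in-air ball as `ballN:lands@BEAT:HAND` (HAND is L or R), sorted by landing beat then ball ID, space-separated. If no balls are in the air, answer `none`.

Beat 1 (R): throw ball1 h=4 -> lands@5:R; in-air after throw: [b1@5:R]
Beat 2 (L): throw ball2 h=5 -> lands@7:R; in-air after throw: [b1@5:R b2@7:R]
Beat 3 (R): throw ball3 h=3 -> lands@6:L; in-air after throw: [b1@5:R b3@6:L b2@7:R]

Answer: ball1:lands@5:R ball3:lands@6:L ball2:lands@7:R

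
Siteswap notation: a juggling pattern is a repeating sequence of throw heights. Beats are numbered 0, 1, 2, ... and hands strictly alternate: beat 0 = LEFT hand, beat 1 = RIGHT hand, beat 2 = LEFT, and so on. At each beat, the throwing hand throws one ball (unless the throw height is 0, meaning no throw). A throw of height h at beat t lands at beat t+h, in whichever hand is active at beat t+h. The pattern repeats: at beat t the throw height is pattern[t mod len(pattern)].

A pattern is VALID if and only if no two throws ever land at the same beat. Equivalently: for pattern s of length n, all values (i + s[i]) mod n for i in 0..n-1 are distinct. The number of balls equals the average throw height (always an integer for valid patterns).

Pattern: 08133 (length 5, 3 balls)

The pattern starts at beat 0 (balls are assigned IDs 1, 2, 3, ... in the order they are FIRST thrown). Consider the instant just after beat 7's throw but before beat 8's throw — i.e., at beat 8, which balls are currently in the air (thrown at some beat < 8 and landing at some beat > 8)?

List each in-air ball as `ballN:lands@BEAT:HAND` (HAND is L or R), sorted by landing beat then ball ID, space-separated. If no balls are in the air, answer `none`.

Answer: ball1:lands@9:R ball2:lands@14:L

Derivation:
Beat 1 (R): throw ball1 h=8 -> lands@9:R; in-air after throw: [b1@9:R]
Beat 2 (L): throw ball2 h=1 -> lands@3:R; in-air after throw: [b2@3:R b1@9:R]
Beat 3 (R): throw ball2 h=3 -> lands@6:L; in-air after throw: [b2@6:L b1@9:R]
Beat 4 (L): throw ball3 h=3 -> lands@7:R; in-air after throw: [b2@6:L b3@7:R b1@9:R]
Beat 6 (L): throw ball2 h=8 -> lands@14:L; in-air after throw: [b3@7:R b1@9:R b2@14:L]
Beat 7 (R): throw ball3 h=1 -> lands@8:L; in-air after throw: [b3@8:L b1@9:R b2@14:L]
Beat 8 (L): throw ball3 h=3 -> lands@11:R; in-air after throw: [b1@9:R b3@11:R b2@14:L]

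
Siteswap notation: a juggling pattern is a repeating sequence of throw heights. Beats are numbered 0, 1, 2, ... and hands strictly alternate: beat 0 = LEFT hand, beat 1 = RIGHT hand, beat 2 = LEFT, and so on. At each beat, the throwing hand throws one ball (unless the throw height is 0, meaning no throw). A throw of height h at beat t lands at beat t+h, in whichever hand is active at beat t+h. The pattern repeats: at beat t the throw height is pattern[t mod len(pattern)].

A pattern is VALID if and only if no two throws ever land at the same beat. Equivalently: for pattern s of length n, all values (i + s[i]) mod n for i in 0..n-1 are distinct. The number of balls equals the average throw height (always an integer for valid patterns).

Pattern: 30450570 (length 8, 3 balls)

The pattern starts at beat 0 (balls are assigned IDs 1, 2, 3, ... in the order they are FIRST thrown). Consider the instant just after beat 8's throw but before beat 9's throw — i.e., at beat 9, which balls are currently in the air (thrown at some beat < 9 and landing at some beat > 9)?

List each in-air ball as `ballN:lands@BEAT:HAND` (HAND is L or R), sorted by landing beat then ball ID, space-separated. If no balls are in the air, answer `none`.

Beat 0 (L): throw ball1 h=3 -> lands@3:R; in-air after throw: [b1@3:R]
Beat 2 (L): throw ball2 h=4 -> lands@6:L; in-air after throw: [b1@3:R b2@6:L]
Beat 3 (R): throw ball1 h=5 -> lands@8:L; in-air after throw: [b2@6:L b1@8:L]
Beat 5 (R): throw ball3 h=5 -> lands@10:L; in-air after throw: [b2@6:L b1@8:L b3@10:L]
Beat 6 (L): throw ball2 h=7 -> lands@13:R; in-air after throw: [b1@8:L b3@10:L b2@13:R]
Beat 8 (L): throw ball1 h=3 -> lands@11:R; in-air after throw: [b3@10:L b1@11:R b2@13:R]

Answer: ball3:lands@10:L ball1:lands@11:R ball2:lands@13:R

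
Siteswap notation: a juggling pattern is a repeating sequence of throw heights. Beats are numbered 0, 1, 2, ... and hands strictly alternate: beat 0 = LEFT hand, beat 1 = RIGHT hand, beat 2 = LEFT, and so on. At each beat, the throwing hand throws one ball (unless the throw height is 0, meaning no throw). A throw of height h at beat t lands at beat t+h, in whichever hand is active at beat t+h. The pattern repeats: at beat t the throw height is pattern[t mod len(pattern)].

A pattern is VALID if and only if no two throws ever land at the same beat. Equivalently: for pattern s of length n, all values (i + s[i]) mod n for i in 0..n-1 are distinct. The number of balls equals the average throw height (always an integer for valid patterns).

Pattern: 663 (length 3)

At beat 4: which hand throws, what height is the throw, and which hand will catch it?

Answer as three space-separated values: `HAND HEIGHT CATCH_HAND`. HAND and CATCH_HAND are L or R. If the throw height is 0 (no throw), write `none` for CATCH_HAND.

Beat 4: 4 mod 2 = 0, so hand = L
Throw height = pattern[4 mod 3] = pattern[1] = 6
Lands at beat 4+6=10, 10 mod 2 = 0, so catch hand = L

Answer: L 6 L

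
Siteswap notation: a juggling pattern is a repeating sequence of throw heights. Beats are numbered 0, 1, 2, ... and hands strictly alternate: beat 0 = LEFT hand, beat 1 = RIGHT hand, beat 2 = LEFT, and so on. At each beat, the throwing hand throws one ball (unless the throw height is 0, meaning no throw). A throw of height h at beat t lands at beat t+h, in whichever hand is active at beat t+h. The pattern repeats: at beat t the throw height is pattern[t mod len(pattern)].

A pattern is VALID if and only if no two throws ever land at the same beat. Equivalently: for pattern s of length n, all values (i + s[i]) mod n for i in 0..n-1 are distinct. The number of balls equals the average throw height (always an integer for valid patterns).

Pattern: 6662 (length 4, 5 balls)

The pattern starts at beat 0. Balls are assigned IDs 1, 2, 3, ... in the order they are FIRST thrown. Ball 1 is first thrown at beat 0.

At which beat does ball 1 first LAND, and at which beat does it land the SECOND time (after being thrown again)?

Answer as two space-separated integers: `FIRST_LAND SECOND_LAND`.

Answer: 6 12

Derivation:
Beat 0 (L): throw ball1 h=6 -> lands@6:L; in-air after throw: [b1@6:L]
Beat 1 (R): throw ball2 h=6 -> lands@7:R; in-air after throw: [b1@6:L b2@7:R]
Beat 2 (L): throw ball3 h=6 -> lands@8:L; in-air after throw: [b1@6:L b2@7:R b3@8:L]
Beat 3 (R): throw ball4 h=2 -> lands@5:R; in-air after throw: [b4@5:R b1@6:L b2@7:R b3@8:L]
Beat 4 (L): throw ball5 h=6 -> lands@10:L; in-air after throw: [b4@5:R b1@6:L b2@7:R b3@8:L b5@10:L]
Beat 5 (R): throw ball4 h=6 -> lands@11:R; in-air after throw: [b1@6:L b2@7:R b3@8:L b5@10:L b4@11:R]
Beat 6 (L): throw ball1 h=6 -> lands@12:L; in-air after throw: [b2@7:R b3@8:L b5@10:L b4@11:R b1@12:L]
Beat 7 (R): throw ball2 h=2 -> lands@9:R; in-air after throw: [b3@8:L b2@9:R b5@10:L b4@11:R b1@12:L]
Beat 8 (L): throw ball3 h=6 -> lands@14:L; in-air after throw: [b2@9:R b5@10:L b4@11:R b1@12:L b3@14:L]
Beat 9 (R): throw ball2 h=6 -> lands@15:R; in-air after throw: [b5@10:L b4@11:R b1@12:L b3@14:L b2@15:R]
Beat 10 (L): throw ball5 h=6 -> lands@16:L; in-air after throw: [b4@11:R b1@12:L b3@14:L b2@15:R b5@16:L]
Beat 11 (R): throw ball4 h=2 -> lands@13:R; in-air after throw: [b1@12:L b4@13:R b3@14:L b2@15:R b5@16:L]
Beat 12 (L): throw ball1 h=6 -> lands@18:L; in-air after throw: [b4@13:R b3@14:L b2@15:R b5@16:L b1@18:L]
Ball 1: thrown@0 h=6 -> first land @6; rethrown@6 h=6 -> second land @12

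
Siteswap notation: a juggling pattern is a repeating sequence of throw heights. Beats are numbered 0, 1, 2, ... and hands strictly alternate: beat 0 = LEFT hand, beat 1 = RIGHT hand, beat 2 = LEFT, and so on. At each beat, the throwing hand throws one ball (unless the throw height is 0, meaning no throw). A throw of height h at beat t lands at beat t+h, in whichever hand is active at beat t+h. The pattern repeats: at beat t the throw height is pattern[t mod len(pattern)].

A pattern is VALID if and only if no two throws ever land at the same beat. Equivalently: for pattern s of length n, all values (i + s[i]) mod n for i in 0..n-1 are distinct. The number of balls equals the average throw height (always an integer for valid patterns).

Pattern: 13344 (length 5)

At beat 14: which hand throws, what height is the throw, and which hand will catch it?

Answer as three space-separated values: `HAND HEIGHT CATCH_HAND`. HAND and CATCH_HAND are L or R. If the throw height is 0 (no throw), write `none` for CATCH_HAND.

Beat 14: 14 mod 2 = 0, so hand = L
Throw height = pattern[14 mod 5] = pattern[4] = 4
Lands at beat 14+4=18, 18 mod 2 = 0, so catch hand = L

Answer: L 4 L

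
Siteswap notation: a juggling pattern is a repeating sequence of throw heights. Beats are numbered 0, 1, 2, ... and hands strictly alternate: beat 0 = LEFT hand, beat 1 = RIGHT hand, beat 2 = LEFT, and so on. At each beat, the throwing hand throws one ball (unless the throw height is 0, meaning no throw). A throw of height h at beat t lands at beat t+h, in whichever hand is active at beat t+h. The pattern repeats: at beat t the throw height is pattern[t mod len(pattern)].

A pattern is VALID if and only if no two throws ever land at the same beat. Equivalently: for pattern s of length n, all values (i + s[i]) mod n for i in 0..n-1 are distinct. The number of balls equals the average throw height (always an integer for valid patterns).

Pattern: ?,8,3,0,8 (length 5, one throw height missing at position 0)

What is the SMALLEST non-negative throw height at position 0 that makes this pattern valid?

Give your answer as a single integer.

Answer: 1

Derivation:
i=0: s[i]=? (unknown)
i=1: (1 + 8) mod 5 = 4
i=2: (2 + 3) mod 5 = 0
i=3: (3 + 0) mod 5 = 3
i=4: (4 + 8) mod 5 = 2
Known residues: [0, 2, 3, 4]; need a permutation of 0..4, so missing residue r = 1
Need (0 + s) mod 5 = 1; smallest s = (1 - 0) mod 5 = 1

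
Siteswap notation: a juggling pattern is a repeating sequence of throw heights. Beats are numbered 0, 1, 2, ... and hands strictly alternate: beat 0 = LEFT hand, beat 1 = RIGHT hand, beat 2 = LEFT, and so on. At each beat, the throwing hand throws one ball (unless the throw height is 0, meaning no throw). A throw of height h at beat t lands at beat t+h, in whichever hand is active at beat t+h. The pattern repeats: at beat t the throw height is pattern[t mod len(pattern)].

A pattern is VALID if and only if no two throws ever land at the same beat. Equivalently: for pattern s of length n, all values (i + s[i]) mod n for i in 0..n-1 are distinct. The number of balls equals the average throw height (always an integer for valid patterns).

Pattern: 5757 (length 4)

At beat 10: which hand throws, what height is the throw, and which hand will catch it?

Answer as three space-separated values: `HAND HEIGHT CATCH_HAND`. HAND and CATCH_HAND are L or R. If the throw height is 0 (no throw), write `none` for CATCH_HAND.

Beat 10: 10 mod 2 = 0, so hand = L
Throw height = pattern[10 mod 4] = pattern[2] = 5
Lands at beat 10+5=15, 15 mod 2 = 1, so catch hand = R

Answer: L 5 R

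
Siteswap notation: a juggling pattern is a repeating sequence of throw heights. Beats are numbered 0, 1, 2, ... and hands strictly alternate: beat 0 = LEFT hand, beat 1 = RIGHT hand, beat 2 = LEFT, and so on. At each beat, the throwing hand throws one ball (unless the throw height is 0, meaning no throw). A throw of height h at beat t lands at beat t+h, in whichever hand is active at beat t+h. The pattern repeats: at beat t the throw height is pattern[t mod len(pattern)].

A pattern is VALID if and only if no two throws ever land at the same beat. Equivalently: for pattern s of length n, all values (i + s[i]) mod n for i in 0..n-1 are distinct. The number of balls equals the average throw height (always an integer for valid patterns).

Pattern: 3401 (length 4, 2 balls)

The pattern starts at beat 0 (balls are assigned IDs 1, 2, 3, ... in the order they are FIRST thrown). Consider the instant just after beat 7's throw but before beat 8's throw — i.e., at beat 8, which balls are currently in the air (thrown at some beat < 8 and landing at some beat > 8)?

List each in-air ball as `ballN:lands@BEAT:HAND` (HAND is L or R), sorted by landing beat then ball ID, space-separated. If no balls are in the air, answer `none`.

Answer: ball2:lands@9:R

Derivation:
Beat 0 (L): throw ball1 h=3 -> lands@3:R; in-air after throw: [b1@3:R]
Beat 1 (R): throw ball2 h=4 -> lands@5:R; in-air after throw: [b1@3:R b2@5:R]
Beat 3 (R): throw ball1 h=1 -> lands@4:L; in-air after throw: [b1@4:L b2@5:R]
Beat 4 (L): throw ball1 h=3 -> lands@7:R; in-air after throw: [b2@5:R b1@7:R]
Beat 5 (R): throw ball2 h=4 -> lands@9:R; in-air after throw: [b1@7:R b2@9:R]
Beat 7 (R): throw ball1 h=1 -> lands@8:L; in-air after throw: [b1@8:L b2@9:R]
Beat 8 (L): throw ball1 h=3 -> lands@11:R; in-air after throw: [b2@9:R b1@11:R]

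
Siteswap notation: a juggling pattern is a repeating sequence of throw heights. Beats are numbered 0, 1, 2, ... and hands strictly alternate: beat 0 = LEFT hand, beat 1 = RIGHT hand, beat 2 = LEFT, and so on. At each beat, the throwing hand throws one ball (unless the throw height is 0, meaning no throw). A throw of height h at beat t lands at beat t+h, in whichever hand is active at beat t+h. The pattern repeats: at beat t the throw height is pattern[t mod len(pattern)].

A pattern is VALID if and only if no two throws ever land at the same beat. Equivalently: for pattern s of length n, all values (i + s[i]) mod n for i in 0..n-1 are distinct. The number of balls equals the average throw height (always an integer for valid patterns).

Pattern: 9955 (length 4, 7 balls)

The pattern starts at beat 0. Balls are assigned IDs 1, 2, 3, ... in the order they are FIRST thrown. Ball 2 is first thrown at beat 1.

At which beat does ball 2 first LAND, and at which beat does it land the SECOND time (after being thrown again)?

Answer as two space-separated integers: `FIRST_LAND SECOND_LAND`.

Beat 0 (L): throw ball1 h=9 -> lands@9:R; in-air after throw: [b1@9:R]
Beat 1 (R): throw ball2 h=9 -> lands@10:L; in-air after throw: [b1@9:R b2@10:L]
Beat 2 (L): throw ball3 h=5 -> lands@7:R; in-air after throw: [b3@7:R b1@9:R b2@10:L]
Beat 3 (R): throw ball4 h=5 -> lands@8:L; in-air after throw: [b3@7:R b4@8:L b1@9:R b2@10:L]
Beat 4 (L): throw ball5 h=9 -> lands@13:R; in-air after throw: [b3@7:R b4@8:L b1@9:R b2@10:L b5@13:R]
Beat 5 (R): throw ball6 h=9 -> lands@14:L; in-air after throw: [b3@7:R b4@8:L b1@9:R b2@10:L b5@13:R b6@14:L]
Beat 6 (L): throw ball7 h=5 -> lands@11:R; in-air after throw: [b3@7:R b4@8:L b1@9:R b2@10:L b7@11:R b5@13:R b6@14:L]
Beat 7 (R): throw ball3 h=5 -> lands@12:L; in-air after throw: [b4@8:L b1@9:R b2@10:L b7@11:R b3@12:L b5@13:R b6@14:L]
Beat 8 (L): throw ball4 h=9 -> lands@17:R; in-air after throw: [b1@9:R b2@10:L b7@11:R b3@12:L b5@13:R b6@14:L b4@17:R]
Beat 9 (R): throw ball1 h=9 -> lands@18:L; in-air after throw: [b2@10:L b7@11:R b3@12:L b5@13:R b6@14:L b4@17:R b1@18:L]
Beat 10 (L): throw ball2 h=5 -> lands@15:R; in-air after throw: [b7@11:R b3@12:L b5@13:R b6@14:L b2@15:R b4@17:R b1@18:L]
Beat 11 (R): throw ball7 h=5 -> lands@16:L; in-air after throw: [b3@12:L b5@13:R b6@14:L b2@15:R b7@16:L b4@17:R b1@18:L]
Beat 12 (L): throw ball3 h=9 -> lands@21:R; in-air after throw: [b5@13:R b6@14:L b2@15:R b7@16:L b4@17:R b1@18:L b3@21:R]
Beat 13 (R): throw ball5 h=9 -> lands@22:L; in-air after throw: [b6@14:L b2@15:R b7@16:L b4@17:R b1@18:L b3@21:R b5@22:L]
Beat 14 (L): throw ball6 h=5 -> lands@19:R; in-air after throw: [b2@15:R b7@16:L b4@17:R b1@18:L b6@19:R b3@21:R b5@22:L]
Beat 15 (R): throw ball2 h=5 -> lands@20:L; in-air after throw: [b7@16:L b4@17:R b1@18:L b6@19:R b2@20:L b3@21:R b5@22:L]
Ball 2: thrown@1 h=9 -> first land @10; rethrown@10 h=5 -> second land @15

Answer: 10 15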